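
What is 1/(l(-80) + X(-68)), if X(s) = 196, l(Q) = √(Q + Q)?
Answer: 49/9644 - I*√10/9644 ≈ 0.0050809 - 0.0003279*I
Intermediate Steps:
l(Q) = √2*√Q (l(Q) = √(2*Q) = √2*√Q)
1/(l(-80) + X(-68)) = 1/(√2*√(-80) + 196) = 1/(√2*(4*I*√5) + 196) = 1/(4*I*√10 + 196) = 1/(196 + 4*I*√10)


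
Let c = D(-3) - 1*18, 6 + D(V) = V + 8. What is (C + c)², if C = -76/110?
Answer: 1172889/3025 ≈ 387.73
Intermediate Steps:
D(V) = 2 + V (D(V) = -6 + (V + 8) = -6 + (8 + V) = 2 + V)
c = -19 (c = (2 - 3) - 1*18 = -1 - 18 = -19)
C = -38/55 (C = -76*1/110 = -38/55 ≈ -0.69091)
(C + c)² = (-38/55 - 19)² = (-1083/55)² = 1172889/3025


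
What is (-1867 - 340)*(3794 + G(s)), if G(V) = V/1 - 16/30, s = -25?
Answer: -124755089/15 ≈ -8.3170e+6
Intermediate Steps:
G(V) = -8/15 + V (G(V) = V*1 - 16*1/30 = V - 8/15 = -8/15 + V)
(-1867 - 340)*(3794 + G(s)) = (-1867 - 340)*(3794 + (-8/15 - 25)) = -2207*(3794 - 383/15) = -2207*56527/15 = -124755089/15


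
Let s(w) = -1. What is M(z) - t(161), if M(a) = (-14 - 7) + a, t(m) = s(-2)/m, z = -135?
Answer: -25115/161 ≈ -155.99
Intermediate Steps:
t(m) = -1/m
M(a) = -21 + a
M(z) - t(161) = (-21 - 135) - (-1)/161 = -156 - (-1)/161 = -156 - 1*(-1/161) = -156 + 1/161 = -25115/161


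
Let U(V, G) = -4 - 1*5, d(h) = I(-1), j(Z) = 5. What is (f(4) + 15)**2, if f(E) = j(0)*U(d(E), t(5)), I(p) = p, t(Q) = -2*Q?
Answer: 900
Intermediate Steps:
d(h) = -1
U(V, G) = -9 (U(V, G) = -4 - 5 = -9)
f(E) = -45 (f(E) = 5*(-9) = -45)
(f(4) + 15)**2 = (-45 + 15)**2 = (-30)**2 = 900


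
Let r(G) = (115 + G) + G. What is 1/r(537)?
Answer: 1/1189 ≈ 0.00084104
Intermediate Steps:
r(G) = 115 + 2*G
1/r(537) = 1/(115 + 2*537) = 1/(115 + 1074) = 1/1189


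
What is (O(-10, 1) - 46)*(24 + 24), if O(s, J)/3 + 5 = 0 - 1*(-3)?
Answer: -2496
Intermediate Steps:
O(s, J) = -6 (O(s, J) = -15 + 3*(0 - 1*(-3)) = -15 + 3*(0 + 3) = -15 + 3*3 = -15 + 9 = -6)
(O(-10, 1) - 46)*(24 + 24) = (-6 - 46)*(24 + 24) = -52*48 = -2496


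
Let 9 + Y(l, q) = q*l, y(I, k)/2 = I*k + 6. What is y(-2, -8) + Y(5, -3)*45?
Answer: -1036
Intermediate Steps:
y(I, k) = 12 + 2*I*k (y(I, k) = 2*(I*k + 6) = 2*(6 + I*k) = 12 + 2*I*k)
Y(l, q) = -9 + l*q (Y(l, q) = -9 + q*l = -9 + l*q)
y(-2, -8) + Y(5, -3)*45 = (12 + 2*(-2)*(-8)) + (-9 + 5*(-3))*45 = (12 + 32) + (-9 - 15)*45 = 44 - 24*45 = 44 - 1080 = -1036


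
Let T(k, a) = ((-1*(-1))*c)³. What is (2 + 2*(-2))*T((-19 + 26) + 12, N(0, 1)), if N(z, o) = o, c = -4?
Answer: 128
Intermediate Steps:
T(k, a) = -64 (T(k, a) = (-1*(-1)*(-4))³ = (1*(-4))³ = (-4)³ = -64)
(2 + 2*(-2))*T((-19 + 26) + 12, N(0, 1)) = (2 + 2*(-2))*(-64) = (2 - 4)*(-64) = -2*(-64) = 128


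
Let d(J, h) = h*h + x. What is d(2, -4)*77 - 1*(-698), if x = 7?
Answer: 2469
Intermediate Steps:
d(J, h) = 7 + h² (d(J, h) = h*h + 7 = h² + 7 = 7 + h²)
d(2, -4)*77 - 1*(-698) = (7 + (-4)²)*77 - 1*(-698) = (7 + 16)*77 + 698 = 23*77 + 698 = 1771 + 698 = 2469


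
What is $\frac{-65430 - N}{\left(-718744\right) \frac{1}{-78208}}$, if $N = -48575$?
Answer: $- \frac{12674960}{6911} \approx -1834.0$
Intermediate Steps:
$\frac{-65430 - N}{\left(-718744\right) \frac{1}{-78208}} = \frac{-65430 - -48575}{\left(-718744\right) \frac{1}{-78208}} = \frac{-65430 + 48575}{\left(-718744\right) \left(- \frac{1}{78208}\right)} = - \frac{16855}{\frac{6911}{752}} = \left(-16855\right) \frac{752}{6911} = - \frac{12674960}{6911}$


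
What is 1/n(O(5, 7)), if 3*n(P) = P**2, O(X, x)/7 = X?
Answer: 3/1225 ≈ 0.0024490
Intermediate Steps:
O(X, x) = 7*X
n(P) = P**2/3
1/n(O(5, 7)) = 1/((7*5)**2/3) = 1/((1/3)*35**2) = 1/((1/3)*1225) = 1/(1225/3) = 3/1225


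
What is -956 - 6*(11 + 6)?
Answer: -1058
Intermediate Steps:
-956 - 6*(11 + 6) = -956 - 6*17 = -956 - 1*102 = -956 - 102 = -1058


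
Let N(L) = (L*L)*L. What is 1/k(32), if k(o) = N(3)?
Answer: 1/27 ≈ 0.037037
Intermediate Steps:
N(L) = L**3 (N(L) = L**2*L = L**3)
k(o) = 27 (k(o) = 3**3 = 27)
1/k(32) = 1/27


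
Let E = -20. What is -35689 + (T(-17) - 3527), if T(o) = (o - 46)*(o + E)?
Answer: -36885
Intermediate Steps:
T(o) = (-46 + o)*(-20 + o) (T(o) = (o - 46)*(o - 20) = (-46 + o)*(-20 + o))
-35689 + (T(-17) - 3527) = -35689 + ((920 + (-17)² - 66*(-17)) - 3527) = -35689 + ((920 + 289 + 1122) - 3527) = -35689 + (2331 - 3527) = -35689 - 1196 = -36885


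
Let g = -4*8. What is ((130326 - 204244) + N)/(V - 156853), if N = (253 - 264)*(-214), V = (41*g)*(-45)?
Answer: 71564/97813 ≈ 0.73164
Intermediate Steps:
g = -32
V = 59040 (V = (41*(-32))*(-45) = -1312*(-45) = 59040)
N = 2354 (N = -11*(-214) = 2354)
((130326 - 204244) + N)/(V - 156853) = ((130326 - 204244) + 2354)/(59040 - 156853) = (-73918 + 2354)/(-97813) = -71564*(-1/97813) = 71564/97813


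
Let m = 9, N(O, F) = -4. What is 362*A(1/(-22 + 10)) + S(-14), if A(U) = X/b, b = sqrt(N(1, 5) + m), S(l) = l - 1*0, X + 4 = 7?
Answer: -14 + 1086*sqrt(5)/5 ≈ 471.67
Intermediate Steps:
X = 3 (X = -4 + 7 = 3)
S(l) = l (S(l) = l + 0 = l)
b = sqrt(5) (b = sqrt(-4 + 9) = sqrt(5) ≈ 2.2361)
A(U) = 3*sqrt(5)/5 (A(U) = 3/(sqrt(5)) = 3*(sqrt(5)/5) = 3*sqrt(5)/5)
362*A(1/(-22 + 10)) + S(-14) = 362*(3*sqrt(5)/5) - 14 = 1086*sqrt(5)/5 - 14 = -14 + 1086*sqrt(5)/5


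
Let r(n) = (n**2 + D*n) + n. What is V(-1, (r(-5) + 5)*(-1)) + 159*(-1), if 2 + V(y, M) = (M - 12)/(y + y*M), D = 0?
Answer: -3901/24 ≈ -162.54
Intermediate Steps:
r(n) = n + n**2 (r(n) = (n**2 + 0*n) + n = (n**2 + 0) + n = n**2 + n = n + n**2)
V(y, M) = -2 + (-12 + M)/(y + M*y) (V(y, M) = -2 + (M - 12)/(y + y*M) = -2 + (-12 + M)/(y + M*y))
V(-1, (r(-5) + 5)*(-1)) + 159*(-1) = (-12 + (-5*(1 - 5) + 5)*(-1) - 2*(-1) - 2*(-5*(1 - 5) + 5)*(-1)*(-1))/((-1)*(1 + (-5*(1 - 5) + 5)*(-1))) + 159*(-1) = -(-12 + (-5*(-4) + 5)*(-1) + 2 - 2*(-5*(-4) + 5)*(-1)*(-1))/(1 + (-5*(-4) + 5)*(-1)) - 159 = -(-12 + (20 + 5)*(-1) + 2 - 2*(20 + 5)*(-1)*(-1))/(1 + (20 + 5)*(-1)) - 159 = -(-12 + 25*(-1) + 2 - 2*25*(-1)*(-1))/(1 + 25*(-1)) - 159 = -(-12 - 25 + 2 - 2*(-25)*(-1))/(1 - 25) - 159 = -1*(-12 - 25 + 2 - 50)/(-24) - 159 = -1*(-1/24)*(-85) - 159 = -85/24 - 159 = -3901/24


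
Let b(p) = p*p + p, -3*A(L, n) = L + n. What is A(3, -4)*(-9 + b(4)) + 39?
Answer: 128/3 ≈ 42.667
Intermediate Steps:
A(L, n) = -L/3 - n/3 (A(L, n) = -(L + n)/3 = -L/3 - n/3)
b(p) = p + p**2 (b(p) = p**2 + p = p + p**2)
A(3, -4)*(-9 + b(4)) + 39 = (-1/3*3 - 1/3*(-4))*(-9 + 4*(1 + 4)) + 39 = (-1 + 4/3)*(-9 + 4*5) + 39 = (-9 + 20)/3 + 39 = (1/3)*11 + 39 = 11/3 + 39 = 128/3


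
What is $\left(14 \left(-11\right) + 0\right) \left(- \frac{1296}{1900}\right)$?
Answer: $\frac{49896}{475} \approx 105.04$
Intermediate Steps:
$\left(14 \left(-11\right) + 0\right) \left(- \frac{1296}{1900}\right) = \left(-154 + 0\right) \left(\left(-1296\right) \frac{1}{1900}\right) = \left(-154\right) \left(- \frac{324}{475}\right) = \frac{49896}{475}$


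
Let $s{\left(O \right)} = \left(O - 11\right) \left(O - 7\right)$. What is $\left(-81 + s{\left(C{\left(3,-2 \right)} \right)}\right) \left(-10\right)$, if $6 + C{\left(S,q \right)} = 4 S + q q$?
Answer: $840$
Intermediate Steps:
$C{\left(S,q \right)} = -6 + q^{2} + 4 S$ ($C{\left(S,q \right)} = -6 + \left(4 S + q q\right) = -6 + \left(4 S + q^{2}\right) = -6 + \left(q^{2} + 4 S\right) = -6 + q^{2} + 4 S$)
$s{\left(O \right)} = \left(-11 + O\right) \left(-7 + O\right)$
$\left(-81 + s{\left(C{\left(3,-2 \right)} \right)}\right) \left(-10\right) = \left(-81 + \left(77 + \left(-6 + \left(-2\right)^{2} + 4 \cdot 3\right)^{2} - 18 \left(-6 + \left(-2\right)^{2} + 4 \cdot 3\right)\right)\right) \left(-10\right) = \left(-81 + \left(77 + \left(-6 + 4 + 12\right)^{2} - 18 \left(-6 + 4 + 12\right)\right)\right) \left(-10\right) = \left(-81 + \left(77 + 10^{2} - 180\right)\right) \left(-10\right) = \left(-81 + \left(77 + 100 - 180\right)\right) \left(-10\right) = \left(-81 - 3\right) \left(-10\right) = \left(-84\right) \left(-10\right) = 840$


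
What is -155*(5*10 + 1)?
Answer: -7905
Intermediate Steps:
-155*(5*10 + 1) = -155*(50 + 1) = -155*51 = -7905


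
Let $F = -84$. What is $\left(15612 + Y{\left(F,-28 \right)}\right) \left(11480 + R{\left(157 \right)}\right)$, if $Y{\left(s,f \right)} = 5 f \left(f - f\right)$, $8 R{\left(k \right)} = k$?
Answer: $\frac{359064291}{2} \approx 1.7953 \cdot 10^{8}$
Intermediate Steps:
$R{\left(k \right)} = \frac{k}{8}$
$Y{\left(s,f \right)} = 0$ ($Y{\left(s,f \right)} = 5 f 0 = 0$)
$\left(15612 + Y{\left(F,-28 \right)}\right) \left(11480 + R{\left(157 \right)}\right) = \left(15612 + 0\right) \left(11480 + \frac{1}{8} \cdot 157\right) = 15612 \left(11480 + \frac{157}{8}\right) = 15612 \cdot \frac{91997}{8} = \frac{359064291}{2}$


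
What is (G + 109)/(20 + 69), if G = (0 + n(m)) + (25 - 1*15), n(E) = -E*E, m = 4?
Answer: 103/89 ≈ 1.1573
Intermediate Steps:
n(E) = -E²
G = -6 (G = (0 - 1*4²) + (25 - 1*15) = (0 - 1*16) + (25 - 15) = (0 - 16) + 10 = -16 + 10 = -6)
(G + 109)/(20 + 69) = (-6 + 109)/(20 + 69) = 103/89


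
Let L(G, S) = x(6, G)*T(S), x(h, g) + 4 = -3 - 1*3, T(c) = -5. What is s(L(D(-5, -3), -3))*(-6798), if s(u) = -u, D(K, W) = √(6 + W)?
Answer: 339900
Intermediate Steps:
x(h, g) = -10 (x(h, g) = -4 + (-3 - 1*3) = -4 + (-3 - 3) = -4 - 6 = -10)
L(G, S) = 50 (L(G, S) = -10*(-5) = 50)
s(L(D(-5, -3), -3))*(-6798) = -1*50*(-6798) = -50*(-6798) = 339900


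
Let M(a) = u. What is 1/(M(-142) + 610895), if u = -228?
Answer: 1/610667 ≈ 1.6376e-6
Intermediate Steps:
M(a) = -228
1/(M(-142) + 610895) = 1/(-228 + 610895) = 1/610667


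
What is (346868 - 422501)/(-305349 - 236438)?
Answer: 75633/541787 ≈ 0.13960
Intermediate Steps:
(346868 - 422501)/(-305349 - 236438) = -75633/(-541787) = -75633*(-1/541787) = 75633/541787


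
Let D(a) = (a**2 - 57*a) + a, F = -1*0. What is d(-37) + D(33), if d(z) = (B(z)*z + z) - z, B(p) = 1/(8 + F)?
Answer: -6109/8 ≈ -763.63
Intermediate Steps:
F = 0
B(p) = 1/8 (B(p) = 1/(8 + 0) = 1/8)
D(a) = a**2 - 56*a
d(z) = z/8 (d(z) = (z/8 + z) - z = 9*z/8 - z = z/8)
d(-37) + D(33) = (1/8)*(-37) + 33*(-56 + 33) = -37/8 + 33*(-23) = -37/8 - 759 = -6109/8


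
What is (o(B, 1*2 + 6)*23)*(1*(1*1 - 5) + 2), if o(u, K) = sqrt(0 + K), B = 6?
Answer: -92*sqrt(2) ≈ -130.11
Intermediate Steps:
o(u, K) = sqrt(K)
(o(B, 1*2 + 6)*23)*(1*(1*1 - 5) + 2) = (sqrt(1*2 + 6)*23)*(1*(1*1 - 5) + 2) = (sqrt(2 + 6)*23)*(1*(1 - 5) + 2) = (sqrt(8)*23)*(1*(-4) + 2) = ((2*sqrt(2))*23)*(-4 + 2) = (46*sqrt(2))*(-2) = -92*sqrt(2)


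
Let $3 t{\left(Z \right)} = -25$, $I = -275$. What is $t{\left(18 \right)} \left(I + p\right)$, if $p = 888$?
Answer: $- \frac{15325}{3} \approx -5108.3$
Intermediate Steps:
$t{\left(Z \right)} = - \frac{25}{3}$ ($t{\left(Z \right)} = \frac{1}{3} \left(-25\right) = - \frac{25}{3}$)
$t{\left(18 \right)} \left(I + p\right) = - \frac{25 \left(-275 + 888\right)}{3} = \left(- \frac{25}{3}\right) 613 = - \frac{15325}{3}$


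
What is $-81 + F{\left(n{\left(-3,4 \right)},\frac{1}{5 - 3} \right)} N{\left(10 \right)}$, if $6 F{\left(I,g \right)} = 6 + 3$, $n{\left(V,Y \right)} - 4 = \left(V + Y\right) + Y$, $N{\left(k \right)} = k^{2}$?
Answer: $69$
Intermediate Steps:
$n{\left(V,Y \right)} = 4 + V + 2 Y$ ($n{\left(V,Y \right)} = 4 + \left(\left(V + Y\right) + Y\right) = 4 + \left(V + 2 Y\right) = 4 + V + 2 Y$)
$F{\left(I,g \right)} = \frac{3}{2}$ ($F{\left(I,g \right)} = \frac{6 + 3}{6} = \frac{1}{6} \cdot 9 = \frac{3}{2}$)
$-81 + F{\left(n{\left(-3,4 \right)},\frac{1}{5 - 3} \right)} N{\left(10 \right)} = -81 + \frac{3 \cdot 10^{2}}{2} = -81 + \frac{3}{2} \cdot 100 = -81 + 150 = 69$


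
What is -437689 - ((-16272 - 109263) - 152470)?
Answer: -159684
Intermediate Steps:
-437689 - ((-16272 - 109263) - 152470) = -437689 - (-125535 - 152470) = -437689 - 1*(-278005) = -437689 + 278005 = -159684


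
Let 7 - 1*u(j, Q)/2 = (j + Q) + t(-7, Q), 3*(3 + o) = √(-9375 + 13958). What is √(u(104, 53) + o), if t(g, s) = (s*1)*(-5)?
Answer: √(2043 + 3*√4583)/3 ≈ 15.798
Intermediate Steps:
t(g, s) = -5*s (t(g, s) = s*(-5) = -5*s)
o = -3 + √4583/3 (o = -3 + √(-9375 + 13958)/3 = -3 + √4583/3 ≈ 19.566)
u(j, Q) = 14 - 2*j + 8*Q (u(j, Q) = 14 - 2*((j + Q) - 5*Q) = 14 - 2*((Q + j) - 5*Q) = 14 - 2*(j - 4*Q) = 14 + (-2*j + 8*Q) = 14 - 2*j + 8*Q)
√(u(104, 53) + o) = √((14 - 2*104 + 8*53) + (-3 + √4583/3)) = √((14 - 208 + 424) + (-3 + √4583/3)) = √(230 + (-3 + √4583/3)) = √(227 + √4583/3)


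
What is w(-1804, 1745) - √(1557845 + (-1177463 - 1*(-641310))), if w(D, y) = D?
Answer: -1804 - 2*√255423 ≈ -2814.8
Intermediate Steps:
w(-1804, 1745) - √(1557845 + (-1177463 - 1*(-641310))) = -1804 - √(1557845 + (-1177463 - 1*(-641310))) = -1804 - √(1557845 + (-1177463 + 641310)) = -1804 - √(1557845 - 536153) = -1804 - √1021692 = -1804 - 2*√255423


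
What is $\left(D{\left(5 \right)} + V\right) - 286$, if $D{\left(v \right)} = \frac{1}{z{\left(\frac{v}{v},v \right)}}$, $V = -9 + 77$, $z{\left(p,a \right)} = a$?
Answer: $- \frac{1089}{5} \approx -217.8$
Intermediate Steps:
$V = 68$
$D{\left(v \right)} = \frac{1}{v}$
$\left(D{\left(5 \right)} + V\right) - 286 = \left(\frac{1}{5} + 68\right) - 286 = \frac{341}{5} - 286 = - \frac{1089}{5}$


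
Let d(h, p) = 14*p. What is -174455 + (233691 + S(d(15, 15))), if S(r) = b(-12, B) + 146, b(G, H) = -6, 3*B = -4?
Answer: 59376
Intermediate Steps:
B = -4/3 (B = (⅓)*(-4) = -4/3 ≈ -1.3333)
S(r) = 140 (S(r) = -6 + 146 = 140)
-174455 + (233691 + S(d(15, 15))) = -174455 + (233691 + 140) = -174455 + 233831 = 59376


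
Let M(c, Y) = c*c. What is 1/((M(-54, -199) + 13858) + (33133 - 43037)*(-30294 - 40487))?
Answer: 1/701031798 ≈ 1.4265e-9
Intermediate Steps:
M(c, Y) = c²
1/((M(-54, -199) + 13858) + (33133 - 43037)*(-30294 - 40487)) = 1/(((-54)² + 13858) + (33133 - 43037)*(-30294 - 40487)) = 1/((2916 + 13858) - 9904*(-70781)) = 1/(16774 + 701015024) = 1/701031798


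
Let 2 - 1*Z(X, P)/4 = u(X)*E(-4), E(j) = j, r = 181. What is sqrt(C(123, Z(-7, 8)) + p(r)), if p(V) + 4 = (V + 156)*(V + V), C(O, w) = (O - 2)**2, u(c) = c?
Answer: sqrt(136631) ≈ 369.64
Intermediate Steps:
Z(X, P) = 8 + 16*X (Z(X, P) = 8 - 4*X*(-4) = 8 - (-16)*X = 8 + 16*X)
C(O, w) = (-2 + O)**2
p(V) = -4 + 2*V*(156 + V) (p(V) = -4 + (V + 156)*(V + V) = -4 + (156 + V)*(2*V) = -4 + 2*V*(156 + V))
sqrt(C(123, Z(-7, 8)) + p(r)) = sqrt((-2 + 123)**2 + (-4 + 2*181**2 + 312*181)) = sqrt(121**2 + (-4 + 2*32761 + 56472)) = sqrt(14641 + (-4 + 65522 + 56472)) = sqrt(14641 + 121990) = sqrt(136631)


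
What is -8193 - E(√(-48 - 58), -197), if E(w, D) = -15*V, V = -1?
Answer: -8208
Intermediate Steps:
E(w, D) = 15 (E(w, D) = -15*(-1) = 15)
-8193 - E(√(-48 - 58), -197) = -8193 - 1*15 = -8193 - 15 = -8208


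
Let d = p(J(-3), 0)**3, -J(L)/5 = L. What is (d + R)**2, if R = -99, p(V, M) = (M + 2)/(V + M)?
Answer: 111634169689/11390625 ≈ 9800.5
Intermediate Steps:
J(L) = -5*L
p(V, M) = (2 + M)/(M + V)
d = 8/3375 (d = ((2 + 0)/(0 - 5*(-3)))**3 = (2/(0 + 15))**3 = (2/15)**3 = 8/3375 ≈ 0.0023704)
(d + R)**2 = (8/3375 - 99)**2 = (-334117/3375)**2 = 111634169689/11390625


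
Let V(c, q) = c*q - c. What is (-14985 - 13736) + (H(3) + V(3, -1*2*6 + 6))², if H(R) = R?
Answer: -28397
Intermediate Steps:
V(c, q) = -c + c*q
(-14985 - 13736) + (H(3) + V(3, -1*2*6 + 6))² = (-14985 - 13736) + (3 + 3*(-1 + (-1*2*6 + 6)))² = -28721 + (3 + 3*(-1 + (-2*6 + 6)))² = -28721 + (3 + 3*(-1 + (-12 + 6)))² = -28721 + (3 + 3*(-1 - 6))² = -28721 + (3 + 3*(-7))² = -28721 + (3 - 21)² = -28721 + (-18)² = -28721 + 324 = -28397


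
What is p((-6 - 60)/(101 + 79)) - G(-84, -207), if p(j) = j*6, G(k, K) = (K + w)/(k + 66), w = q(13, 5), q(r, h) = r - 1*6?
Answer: -599/45 ≈ -13.311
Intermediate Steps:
q(r, h) = -6 + r (q(r, h) = r - 6 = -6 + r)
w = 7 (w = -6 + 13 = 7)
G(k, K) = (7 + K)/(66 + k) (G(k, K) = (K + 7)/(k + 66) = (7 + K)/(66 + k))
p(j) = 6*j
p((-6 - 60)/(101 + 79)) - G(-84, -207) = 6*((-6 - 60)/(101 + 79)) - (7 - 207)/(66 - 84) = 6*(-66/180) - (-200)/(-18) = 6*(-66*1/180) - (-1)*(-200)/18 = 6*(-11/30) - 1*100/9 = -11/5 - 100/9 = -599/45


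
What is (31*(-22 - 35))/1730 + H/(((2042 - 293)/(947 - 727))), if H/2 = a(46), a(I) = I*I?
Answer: 146146247/275070 ≈ 531.31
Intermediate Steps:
a(I) = I**2
H = 4232 (H = 2*46**2 = 2*2116 = 4232)
(31*(-22 - 35))/1730 + H/(((2042 - 293)/(947 - 727))) = (31*(-22 - 35))/1730 + 4232/(((2042 - 293)/(947 - 727))) = (31*(-57))*(1/1730) + 4232/((1749/220)) = -1767*1/1730 + 4232/((1749*(1/220))) = -1767/1730 + 4232/(159/20) = -1767/1730 + 4232*(20/159) = -1767/1730 + 84640/159 = 146146247/275070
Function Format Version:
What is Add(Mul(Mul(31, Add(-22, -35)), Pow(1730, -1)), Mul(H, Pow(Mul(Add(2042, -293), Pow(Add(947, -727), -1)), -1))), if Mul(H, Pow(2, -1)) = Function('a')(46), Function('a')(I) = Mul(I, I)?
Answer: Rational(146146247, 275070) ≈ 531.31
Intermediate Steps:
Function('a')(I) = Pow(I, 2)
H = 4232 (H = Mul(2, Pow(46, 2)) = Mul(2, 2116) = 4232)
Add(Mul(Mul(31, Add(-22, -35)), Pow(1730, -1)), Mul(H, Pow(Mul(Add(2042, -293), Pow(Add(947, -727), -1)), -1))) = Add(Mul(Mul(31, Add(-22, -35)), Pow(1730, -1)), Mul(4232, Pow(Mul(Add(2042, -293), Pow(Add(947, -727), -1)), -1))) = Add(Mul(Mul(31, -57), Rational(1, 1730)), Mul(4232, Pow(Mul(1749, Pow(220, -1)), -1))) = Add(Mul(-1767, Rational(1, 1730)), Mul(4232, Pow(Mul(1749, Rational(1, 220)), -1))) = Add(Rational(-1767, 1730), Mul(4232, Pow(Rational(159, 20), -1))) = Add(Rational(-1767, 1730), Mul(4232, Rational(20, 159))) = Add(Rational(-1767, 1730), Rational(84640, 159)) = Rational(146146247, 275070)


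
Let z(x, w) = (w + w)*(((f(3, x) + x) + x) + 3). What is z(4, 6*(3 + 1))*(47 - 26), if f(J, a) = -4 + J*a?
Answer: 19152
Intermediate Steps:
z(x, w) = 2*w*(-1 + 5*x) (z(x, w) = (w + w)*((((-4 + 3*x) + x) + x) + 3) = (2*w)*(((-4 + 4*x) + x) + 3) = (2*w)*((-4 + 5*x) + 3) = (2*w)*(-1 + 5*x) = 2*w*(-1 + 5*x))
z(4, 6*(3 + 1))*(47 - 26) = (2*(6*(3 + 1))*(-1 + 5*4))*(47 - 26) = (2*(6*4)*(-1 + 20))*21 = (2*24*19)*21 = 912*21 = 19152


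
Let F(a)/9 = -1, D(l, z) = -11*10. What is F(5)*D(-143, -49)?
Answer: 990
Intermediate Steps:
D(l, z) = -110
F(a) = -9 (F(a) = 9*(-1) = -9)
F(5)*D(-143, -49) = -9*(-110) = 990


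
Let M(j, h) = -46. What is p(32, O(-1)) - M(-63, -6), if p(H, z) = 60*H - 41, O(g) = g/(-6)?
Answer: 1925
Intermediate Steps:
O(g) = -g/6 (O(g) = g*(-⅙) = -g/6)
p(H, z) = -41 + 60*H
p(32, O(-1)) - M(-63, -6) = (-41 + 60*32) - 1*(-46) = (-41 + 1920) + 46 = 1879 + 46 = 1925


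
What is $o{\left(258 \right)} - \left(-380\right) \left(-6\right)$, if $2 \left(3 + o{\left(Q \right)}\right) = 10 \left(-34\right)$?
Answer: $-2453$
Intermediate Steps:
$o{\left(Q \right)} = -173$ ($o{\left(Q \right)} = -3 + \frac{10 \left(-34\right)}{2} = -3 + \frac{1}{2} \left(-340\right) = -3 - 170 = -173$)
$o{\left(258 \right)} - \left(-380\right) \left(-6\right) = -173 - \left(-380\right) \left(-6\right) = -173 - 2280 = -2453$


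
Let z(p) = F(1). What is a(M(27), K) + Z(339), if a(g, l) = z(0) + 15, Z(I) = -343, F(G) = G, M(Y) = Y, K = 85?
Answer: -327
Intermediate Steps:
z(p) = 1
a(g, l) = 16 (a(g, l) = 1 + 15 = 16)
a(M(27), K) + Z(339) = 16 - 343 = -327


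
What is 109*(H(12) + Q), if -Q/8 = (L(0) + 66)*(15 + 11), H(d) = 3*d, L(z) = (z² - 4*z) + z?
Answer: -1492428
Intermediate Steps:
L(z) = z² - 3*z
Q = -13728 (Q = -8*(0*(-3 + 0) + 66)*(15 + 11) = -8*(0*(-3) + 66)*26 = -8*(0 + 66)*26 = -528*26 = -8*1716 = -13728)
109*(H(12) + Q) = 109*(3*12 - 13728) = 109*(36 - 13728) = 109*(-13692) = -1492428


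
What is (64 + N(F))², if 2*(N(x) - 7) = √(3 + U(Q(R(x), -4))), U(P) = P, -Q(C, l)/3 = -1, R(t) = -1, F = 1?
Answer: (142 + √6)²/4 ≈ 5216.4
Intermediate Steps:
Q(C, l) = 3 (Q(C, l) = -3*(-1) = 3)
N(x) = 7 + √6/2 (N(x) = 7 + √(3 + 3)/2 = 7 + √6/2)
(64 + N(F))² = (64 + (7 + √6/2))² = (71 + √6/2)²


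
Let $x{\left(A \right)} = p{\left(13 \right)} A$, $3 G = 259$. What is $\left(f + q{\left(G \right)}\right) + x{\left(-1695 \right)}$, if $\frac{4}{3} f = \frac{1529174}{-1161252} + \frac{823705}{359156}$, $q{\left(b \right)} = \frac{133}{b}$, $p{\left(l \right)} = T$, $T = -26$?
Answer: $\frac{226702087913433311}{5143871020848} \approx 44072.0$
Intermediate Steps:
$p{\left(l \right)} = -26$
$G = \frac{259}{3}$ ($G = \frac{1}{3} \cdot 259 = \frac{259}{3} \approx 86.333$)
$x{\left(A \right)} = - 26 A$
$f = \frac{101829265379}{139023541104}$ ($f = \frac{3 \left(\frac{1529174}{-1161252} + \frac{823705}{359156}\right)}{4} = \frac{3 \left(1529174 \left(- \frac{1}{1161252}\right) + 823705 \cdot \frac{1}{359156}\right)}{4} = \frac{3 \left(- \frac{764587}{580626} + \frac{823705}{359156}\right)}{4} = \frac{3}{4} \cdot \frac{101829265379}{104267655828} = \frac{101829265379}{139023541104} \approx 0.73246$)
$\left(f + q{\left(G \right)}\right) + x{\left(-1695 \right)} = \left(\frac{101829265379}{139023541104} + \frac{133}{\frac{259}{3}}\right) - -44070 = \left(\frac{101829265379}{139023541104} + 133 \cdot \frac{3}{259}\right) + 44070 = \left(\frac{101829265379}{139023541104} + \frac{57}{37}\right) + 44070 = \frac{11692024661951}{5143871020848} + 44070 = \frac{226702087913433311}{5143871020848}$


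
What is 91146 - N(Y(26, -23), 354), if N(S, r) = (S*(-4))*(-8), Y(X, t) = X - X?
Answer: 91146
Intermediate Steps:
Y(X, t) = 0
N(S, r) = 32*S (N(S, r) = -4*S*(-8) = 32*S)
91146 - N(Y(26, -23), 354) = 91146 - 32*0 = 91146 - 1*0 = 91146 + 0 = 91146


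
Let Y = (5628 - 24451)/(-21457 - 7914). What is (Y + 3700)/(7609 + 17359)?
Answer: 108691523/733335128 ≈ 0.14822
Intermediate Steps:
Y = 18823/29371 (Y = -18823/(-29371) = -18823*(-1/29371) = 18823/29371 ≈ 0.64087)
(Y + 3700)/(7609 + 17359) = (18823/29371 + 3700)/(7609 + 17359) = (108691523/29371)/24968 = (108691523/29371)*(1/24968) = 108691523/733335128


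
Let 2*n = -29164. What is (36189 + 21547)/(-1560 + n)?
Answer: -4124/1153 ≈ -3.5768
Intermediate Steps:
n = -14582 (n = (½)*(-29164) = -14582)
(36189 + 21547)/(-1560 + n) = (36189 + 21547)/(-1560 - 14582) = 57736/(-16142) = 57736*(-1/16142) = -4124/1153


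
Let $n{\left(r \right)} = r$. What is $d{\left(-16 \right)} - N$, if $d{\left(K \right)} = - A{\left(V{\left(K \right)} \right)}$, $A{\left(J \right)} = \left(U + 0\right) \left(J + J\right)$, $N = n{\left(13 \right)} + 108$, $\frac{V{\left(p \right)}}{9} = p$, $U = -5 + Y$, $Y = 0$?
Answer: $-1561$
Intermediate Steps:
$U = -5$ ($U = -5 + 0 = -5$)
$V{\left(p \right)} = 9 p$
$N = 121$ ($N = 13 + 108 = 121$)
$A{\left(J \right)} = - 10 J$ ($A{\left(J \right)} = \left(-5 + 0\right) \left(J + J\right) = - 5 \cdot 2 J = - 10 J$)
$d{\left(K \right)} = 90 K$ ($d{\left(K \right)} = - \left(-10\right) 9 K = - \left(-90\right) K = 90 K$)
$d{\left(-16 \right)} - N = 90 \left(-16\right) - 121 = -1440 - 121 = -1561$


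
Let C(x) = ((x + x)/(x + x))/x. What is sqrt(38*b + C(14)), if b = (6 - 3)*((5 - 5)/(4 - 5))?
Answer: sqrt(14)/14 ≈ 0.26726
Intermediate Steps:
C(x) = 1/x (C(x) = ((2*x)/((2*x)))/x = ((2*x)*(1/(2*x)))/x = 1/x)
b = 0 (b = 3*(0/(-1)) = 3*(0*(-1)) = 3*0 = 0)
sqrt(38*b + C(14)) = sqrt(38*0 + 1/14) = sqrt(0 + 1/14) = sqrt(1/14) = sqrt(14)/14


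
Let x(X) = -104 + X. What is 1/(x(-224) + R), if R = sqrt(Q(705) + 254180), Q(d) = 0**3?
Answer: 82/36649 + sqrt(63545)/73298 ≈ 0.0056766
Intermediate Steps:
Q(d) = 0
R = 2*sqrt(63545) (R = sqrt(0 + 254180) = sqrt(254180) = 2*sqrt(63545) ≈ 504.16)
1/(x(-224) + R) = 1/((-104 - 224) + 2*sqrt(63545)) = 1/(-328 + 2*sqrt(63545))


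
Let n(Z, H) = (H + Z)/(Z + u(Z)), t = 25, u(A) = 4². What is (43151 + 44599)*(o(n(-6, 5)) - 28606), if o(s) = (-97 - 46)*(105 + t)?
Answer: -4141449000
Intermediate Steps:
u(A) = 16
n(Z, H) = (H + Z)/(16 + Z) (n(Z, H) = (H + Z)/(Z + 16) = (H + Z)/(16 + Z))
o(s) = -18590 (o(s) = (-97 - 46)*(105 + 25) = -143*130 = -18590)
(43151 + 44599)*(o(n(-6, 5)) - 28606) = (43151 + 44599)*(-18590 - 28606) = 87750*(-47196) = -4141449000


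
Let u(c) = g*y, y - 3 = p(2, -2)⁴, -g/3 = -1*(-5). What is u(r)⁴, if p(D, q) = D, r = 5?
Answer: 6597500625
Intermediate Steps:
g = -15 (g = -(-3)*(-5) = -3*5 = -15)
y = 19 (y = 3 + 2⁴ = 3 + 16 = 19)
u(c) = -285 (u(c) = -15*19 = -285)
u(r)⁴ = (-285)⁴ = 6597500625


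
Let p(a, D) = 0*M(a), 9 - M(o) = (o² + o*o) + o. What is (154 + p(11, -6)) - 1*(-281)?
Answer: 435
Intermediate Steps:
M(o) = 9 - o - 2*o² (M(o) = 9 - ((o² + o*o) + o) = 9 - ((o² + o²) + o) = 9 - (2*o² + o) = 9 - (o + 2*o²) = 9 + (-o - 2*o²) = 9 - o - 2*o²)
p(a, D) = 0 (p(a, D) = 0*(9 - a - 2*a²) = 0)
(154 + p(11, -6)) - 1*(-281) = (154 + 0) - 1*(-281) = 154 + 281 = 435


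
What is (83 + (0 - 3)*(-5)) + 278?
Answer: 376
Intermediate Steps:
(83 + (0 - 3)*(-5)) + 278 = (83 - 3*(-5)) + 278 = (83 + 15) + 278 = 98 + 278 = 376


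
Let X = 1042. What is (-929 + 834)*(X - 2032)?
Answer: 94050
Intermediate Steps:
(-929 + 834)*(X - 2032) = (-929 + 834)*(1042 - 2032) = -95*(-990) = 94050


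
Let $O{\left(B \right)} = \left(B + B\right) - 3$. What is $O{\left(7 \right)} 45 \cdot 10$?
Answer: $4950$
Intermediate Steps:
$O{\left(B \right)} = -3 + 2 B$ ($O{\left(B \right)} = 2 B - 3 = -3 + 2 B$)
$O{\left(7 \right)} 45 \cdot 10 = \left(-3 + 2 \cdot 7\right) 45 \cdot 10 = \left(-3 + 14\right) 45 \cdot 10 = 11 \cdot 45 \cdot 10 = 495 \cdot 10 = 4950$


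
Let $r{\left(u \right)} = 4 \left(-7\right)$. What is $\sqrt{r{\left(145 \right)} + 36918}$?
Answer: $\sqrt{36890} \approx 192.07$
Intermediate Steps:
$r{\left(u \right)} = -28$
$\sqrt{r{\left(145 \right)} + 36918} = \sqrt{-28 + 36918} = \sqrt{36890}$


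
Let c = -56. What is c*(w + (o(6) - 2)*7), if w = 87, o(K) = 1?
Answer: -4480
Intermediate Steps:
c*(w + (o(6) - 2)*7) = -56*(87 + (1 - 2)*7) = -56*(87 - 1*7) = -56*(87 - 7) = -56*80 = -4480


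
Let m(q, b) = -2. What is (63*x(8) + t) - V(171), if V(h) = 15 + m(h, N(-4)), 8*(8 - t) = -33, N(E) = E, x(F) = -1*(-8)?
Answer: 4025/8 ≈ 503.13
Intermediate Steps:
x(F) = 8
t = 97/8 (t = 8 - 1/8*(-33) = 8 + 33/8 = 97/8 ≈ 12.125)
V(h) = 13 (V(h) = 15 - 2 = 13)
(63*x(8) + t) - V(171) = (63*8 + 97/8) - 1*13 = (504 + 97/8) - 13 = 4129/8 - 13 = 4025/8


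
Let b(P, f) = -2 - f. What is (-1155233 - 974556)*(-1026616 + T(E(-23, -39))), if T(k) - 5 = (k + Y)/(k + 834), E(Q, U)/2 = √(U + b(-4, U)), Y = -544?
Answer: 380206794723830347/173891 - 1467424621*I*√2/173891 ≈ 2.1865e+12 - 11934.0*I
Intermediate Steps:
E(Q, U) = 2*I*√2 (E(Q, U) = 2*√(U + (-2 - U)) = 2*√(-2) = 2*(I*√2) = 2*I*√2)
T(k) = 5 + (-544 + k)/(834 + k) (T(k) = 5 + (k - 544)/(k + 834) = 5 + (-544 + k)/(834 + k))
(-1155233 - 974556)*(-1026616 + T(E(-23, -39))) = (-1155233 - 974556)*(-1026616 + 2*(1813 + 3*(2*I*√2))/(834 + 2*I*√2)) = -2129789*(-1026616 + 2*(1813 + 6*I*√2)/(834 + 2*I*√2)) = 2186475464024 - 4259578*(1813 + 6*I*√2)/(834 + 2*I*√2)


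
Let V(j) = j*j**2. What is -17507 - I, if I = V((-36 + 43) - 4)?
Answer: -17534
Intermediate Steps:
V(j) = j**3
I = 27 (I = ((-36 + 43) - 4)**3 = (7 - 4)**3 = 3**3 = 27)
-17507 - I = -17507 - 1*27 = -17507 - 27 = -17534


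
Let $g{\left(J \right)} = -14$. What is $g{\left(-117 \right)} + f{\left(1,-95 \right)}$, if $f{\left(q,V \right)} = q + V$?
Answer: $-108$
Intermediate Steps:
$f{\left(q,V \right)} = V + q$
$g{\left(-117 \right)} + f{\left(1,-95 \right)} = -14 + \left(-95 + 1\right) = -14 - 94 = -108$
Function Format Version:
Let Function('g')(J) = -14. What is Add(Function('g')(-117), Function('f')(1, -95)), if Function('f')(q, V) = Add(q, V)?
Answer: -108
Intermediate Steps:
Function('f')(q, V) = Add(V, q)
Add(Function('g')(-117), Function('f')(1, -95)) = Add(-14, Add(-95, 1)) = Add(-14, -94) = -108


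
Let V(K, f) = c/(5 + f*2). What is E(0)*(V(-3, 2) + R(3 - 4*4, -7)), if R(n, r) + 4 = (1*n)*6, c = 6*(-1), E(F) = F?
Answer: 0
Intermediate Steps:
c = -6
V(K, f) = -6/(5 + 2*f) (V(K, f) = -6/(5 + f*2) = -6/(5 + 2*f))
R(n, r) = -4 + 6*n (R(n, r) = -4 + (1*n)*6 = -4 + n*6 = -4 + 6*n)
E(0)*(V(-3, 2) + R(3 - 4*4, -7)) = 0*(-6/(5 + 2*2) + (-4 + 6*(3 - 4*4))) = 0*(-6/(5 + 4) + (-4 + 6*(3 - 16))) = 0*(-6/9 + (-4 + 6*(-13))) = 0*(-6*⅑ + (-4 - 78)) = 0*(-⅔ - 82) = 0*(-248/3) = 0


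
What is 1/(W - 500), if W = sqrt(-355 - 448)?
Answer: -500/250803 - I*sqrt(803)/250803 ≈ -0.0019936 - 0.00011299*I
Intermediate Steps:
W = I*sqrt(803) (W = sqrt(-803) = I*sqrt(803) ≈ 28.337*I)
1/(W - 500) = 1/(I*sqrt(803) - 500) = 1/(-500 + I*sqrt(803))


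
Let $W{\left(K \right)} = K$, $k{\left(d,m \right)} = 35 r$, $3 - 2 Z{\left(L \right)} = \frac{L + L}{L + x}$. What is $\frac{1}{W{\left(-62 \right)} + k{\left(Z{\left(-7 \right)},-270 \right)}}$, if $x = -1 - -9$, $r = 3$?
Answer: $\frac{1}{43} \approx 0.023256$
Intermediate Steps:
$x = 8$ ($x = -1 + 9 = 8$)
$Z{\left(L \right)} = \frac{3}{2} - \frac{L}{8 + L}$ ($Z{\left(L \right)} = \frac{3}{2} - \frac{\left(L + L\right) \frac{1}{L + 8}}{2} = \frac{3}{2} - \frac{2 L \frac{1}{8 + L}}{2} = \frac{3}{2} - \frac{L}{8 + L}$)
$k{\left(d,m \right)} = 105$ ($k{\left(d,m \right)} = 35 \cdot 3 = 105$)
$\frac{1}{W{\left(-62 \right)} + k{\left(Z{\left(-7 \right)},-270 \right)}} = \frac{1}{-62 + 105} = \frac{1}{43}$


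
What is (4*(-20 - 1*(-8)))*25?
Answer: -1200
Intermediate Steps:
(4*(-20 - 1*(-8)))*25 = (4*(-20 + 8))*25 = (4*(-12))*25 = -48*25 = -1200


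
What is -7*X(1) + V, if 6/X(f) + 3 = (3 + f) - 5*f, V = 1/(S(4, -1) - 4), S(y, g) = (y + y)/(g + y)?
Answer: 39/4 ≈ 9.7500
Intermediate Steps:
S(y, g) = 2*y/(g + y) (S(y, g) = (2*y)/(g + y) = 2*y/(g + y))
V = -¾ (V = 1/(2*4/(-1 + 4) - 4) = 1/(2*4/3 - 4) = 1/(2*4*(⅓) - 4) = 1/(8/3 - 4) = 1/(-4/3) = -¾ ≈ -0.75000)
X(f) = -3/(2*f) (X(f) = 6/(-3 + ((3 + f) - 5*f)) = 6/(-3 + (3 - 4*f)) = 6/((-4*f)) = 6*(-1/(4*f)) = -3/(2*f))
-7*X(1) + V = -(-21)/(2*1) - ¾ = -(-21)/2 - ¾ = -7*(-3/2) - ¾ = 21/2 - ¾ = 39/4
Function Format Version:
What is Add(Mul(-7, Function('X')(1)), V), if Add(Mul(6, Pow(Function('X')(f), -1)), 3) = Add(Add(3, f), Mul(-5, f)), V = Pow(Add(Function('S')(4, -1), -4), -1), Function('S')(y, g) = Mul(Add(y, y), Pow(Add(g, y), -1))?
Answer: Rational(39, 4) ≈ 9.7500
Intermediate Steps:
Function('S')(y, g) = Mul(2, y, Pow(Add(g, y), -1)) (Function('S')(y, g) = Mul(Mul(2, y), Pow(Add(g, y), -1)) = Mul(2, y, Pow(Add(g, y), -1)))
V = Rational(-3, 4) (V = Pow(Add(Mul(2, 4, Pow(Add(-1, 4), -1)), -4), -1) = Pow(Add(Mul(2, 4, Pow(3, -1)), -4), -1) = Pow(Add(Mul(2, 4, Rational(1, 3)), -4), -1) = Pow(Add(Rational(8, 3), -4), -1) = Pow(Rational(-4, 3), -1) = Rational(-3, 4) ≈ -0.75000)
Function('X')(f) = Mul(Rational(-3, 2), Pow(f, -1)) (Function('X')(f) = Mul(6, Pow(Add(-3, Add(Add(3, f), Mul(-5, f))), -1)) = Mul(6, Pow(Add(-3, Add(3, Mul(-4, f))), -1)) = Mul(6, Pow(Mul(-4, f), -1)) = Mul(6, Mul(Rational(-1, 4), Pow(f, -1))) = Mul(Rational(-3, 2), Pow(f, -1)))
Add(Mul(-7, Function('X')(1)), V) = Add(Mul(-7, Mul(Rational(-3, 2), Pow(1, -1))), Rational(-3, 4)) = Add(Mul(-7, Mul(Rational(-3, 2), 1)), Rational(-3, 4)) = Add(Mul(-7, Rational(-3, 2)), Rational(-3, 4)) = Add(Rational(21, 2), Rational(-3, 4)) = Rational(39, 4)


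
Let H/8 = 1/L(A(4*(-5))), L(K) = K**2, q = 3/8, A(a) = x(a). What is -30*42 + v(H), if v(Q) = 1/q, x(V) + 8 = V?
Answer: -3772/3 ≈ -1257.3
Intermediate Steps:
x(V) = -8 + V
A(a) = -8 + a
q = 3/8 (q = 3*(1/8) = 3/8 ≈ 0.37500)
H = 1/98 (H = 8/((-8 + 4*(-5))**2) = 8/((-8 - 20)**2) = 8/((-28)**2) = 8/784 = 8*(1/784) = 1/98 ≈ 0.010204)
v(Q) = 8/3 (v(Q) = 1/(3/8) = 8/3)
-30*42 + v(H) = -30*42 + 8/3 = -1260 + 8/3 = -3772/3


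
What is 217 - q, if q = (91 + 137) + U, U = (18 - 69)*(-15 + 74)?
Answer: 2998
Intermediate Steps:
U = -3009 (U = -51*59 = -3009)
q = -2781 (q = (91 + 137) - 3009 = 228 - 3009 = -2781)
217 - q = 217 - 1*(-2781) = 217 + 2781 = 2998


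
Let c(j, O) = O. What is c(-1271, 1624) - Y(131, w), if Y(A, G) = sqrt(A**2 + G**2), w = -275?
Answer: 1624 - sqrt(92786) ≈ 1319.4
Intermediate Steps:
c(-1271, 1624) - Y(131, w) = 1624 - sqrt(131**2 + (-275)**2) = 1624 - sqrt(17161 + 75625) = 1624 - sqrt(92786)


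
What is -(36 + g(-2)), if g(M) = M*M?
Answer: -40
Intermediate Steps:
g(M) = M²
-(36 + g(-2)) = -(36 + (-2)²) = -(36 + 4) = -1*40 = -40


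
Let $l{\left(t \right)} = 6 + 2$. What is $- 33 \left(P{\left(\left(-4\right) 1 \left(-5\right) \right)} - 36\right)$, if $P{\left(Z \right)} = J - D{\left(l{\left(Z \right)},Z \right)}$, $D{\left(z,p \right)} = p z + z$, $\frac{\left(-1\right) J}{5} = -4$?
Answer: $6072$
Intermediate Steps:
$J = 20$ ($J = \left(-5\right) \left(-4\right) = 20$)
$l{\left(t \right)} = 8$
$D{\left(z,p \right)} = z + p z$
$P{\left(Z \right)} = 12 - 8 Z$ ($P{\left(Z \right)} = 20 - 8 \left(1 + Z\right) = 20 - \left(8 + 8 Z\right) = 12 - 8 Z$)
$- 33 \left(P{\left(\left(-4\right) 1 \left(-5\right) \right)} - 36\right) = - 33 \left(\left(12 - 8 \left(-4\right) 1 \left(-5\right)\right) - 36\right) = - 33 \left(\left(12 - 8 \left(\left(-4\right) \left(-5\right)\right)\right) - 36\right) = - 33 \left(\left(12 - 160\right) - 36\right) = - 33 \left(-148 - 36\right) = \left(-33\right) \left(-184\right) = 6072$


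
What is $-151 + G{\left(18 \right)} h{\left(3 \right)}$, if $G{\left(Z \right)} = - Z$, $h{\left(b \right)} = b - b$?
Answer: $-151$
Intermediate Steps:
$h{\left(b \right)} = 0$
$-151 + G{\left(18 \right)} h{\left(3 \right)} = -151 + \left(-1\right) 18 \cdot 0 = -151 - 0 = -151 + 0 = -151$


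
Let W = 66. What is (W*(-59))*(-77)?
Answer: 299838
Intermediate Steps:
(W*(-59))*(-77) = (66*(-59))*(-77) = -3894*(-77) = 299838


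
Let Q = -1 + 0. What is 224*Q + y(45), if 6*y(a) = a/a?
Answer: -1343/6 ≈ -223.83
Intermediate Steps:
y(a) = ⅙ (y(a) = (a/a)/6 = (⅙)*1 = ⅙)
Q = -1
224*Q + y(45) = 224*(-1) + ⅙ = -224 + ⅙ = -1343/6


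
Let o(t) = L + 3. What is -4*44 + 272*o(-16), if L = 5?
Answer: 2000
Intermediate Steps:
o(t) = 8 (o(t) = 5 + 3 = 8)
-4*44 + 272*o(-16) = -4*44 + 272*8 = -176 + 2176 = 2000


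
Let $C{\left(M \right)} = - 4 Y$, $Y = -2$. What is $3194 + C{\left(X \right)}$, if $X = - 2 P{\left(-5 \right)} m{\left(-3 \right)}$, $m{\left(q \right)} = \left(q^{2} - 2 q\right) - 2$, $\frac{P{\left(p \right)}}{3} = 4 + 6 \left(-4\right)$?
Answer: $3202$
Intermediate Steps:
$P{\left(p \right)} = -60$ ($P{\left(p \right)} = 3 \left(4 + 6 \left(-4\right)\right) = 3 \left(4 - 24\right) = 3 \left(-20\right) = -60$)
$m{\left(q \right)} = -2 + q^{2} - 2 q$
$X = 1560$ ($X = \left(-2\right) \left(-60\right) \left(-2 + \left(-3\right)^{2} - -6\right) = 120 \left(-2 + 9 + 6\right) = 120 \cdot 13 = 1560$)
$C{\left(M \right)} = 8$ ($C{\left(M \right)} = \left(-4\right) \left(-2\right) = 8$)
$3194 + C{\left(X \right)} = 3194 + 8 = 3202$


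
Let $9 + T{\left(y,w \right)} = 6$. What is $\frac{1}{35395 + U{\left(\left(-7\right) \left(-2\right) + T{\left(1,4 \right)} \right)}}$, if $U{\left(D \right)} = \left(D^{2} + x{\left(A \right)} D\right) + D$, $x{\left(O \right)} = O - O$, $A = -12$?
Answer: $\frac{1}{35527} \approx 2.8148 \cdot 10^{-5}$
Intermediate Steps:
$x{\left(O \right)} = 0$
$T{\left(y,w \right)} = -3$ ($T{\left(y,w \right)} = -9 + 6 = -3$)
$U{\left(D \right)} = D + D^{2}$ ($U{\left(D \right)} = \left(D^{2} + 0 D\right) + D = \left(D^{2} + 0\right) + D = D^{2} + D = D + D^{2}$)
$\frac{1}{35395 + U{\left(\left(-7\right) \left(-2\right) + T{\left(1,4 \right)} \right)}} = \frac{1}{35395 + \left(\left(-7\right) \left(-2\right) - 3\right) \left(1 - -11\right)} = \frac{1}{35395 + \left(14 - 3\right) \left(1 + \left(14 - 3\right)\right)} = \frac{1}{35395 + 11 \left(1 + 11\right)} = \frac{1}{35395 + 11 \cdot 12} = \frac{1}{35395 + 132} = \frac{1}{35527}$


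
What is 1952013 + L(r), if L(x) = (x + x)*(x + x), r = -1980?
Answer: 17633613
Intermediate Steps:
L(x) = 4*x**2 (L(x) = (2*x)*(2*x) = 4*x**2)
1952013 + L(r) = 1952013 + 4*(-1980)**2 = 1952013 + 4*3920400 = 1952013 + 15681600 = 17633613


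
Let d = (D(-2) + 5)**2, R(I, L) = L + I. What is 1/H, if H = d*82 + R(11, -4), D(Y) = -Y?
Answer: 1/4025 ≈ 0.00024845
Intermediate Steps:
R(I, L) = I + L
d = 49 (d = (-1*(-2) + 5)**2 = (2 + 5)**2 = 7**2 = 49)
H = 4025 (H = 49*82 + (11 - 4) = 4018 + 7 = 4025)
1/H = 1/4025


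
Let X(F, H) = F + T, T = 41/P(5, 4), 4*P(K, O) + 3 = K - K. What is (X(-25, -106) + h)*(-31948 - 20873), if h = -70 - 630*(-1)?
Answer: -25371687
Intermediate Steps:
P(K, O) = -¾ (P(K, O) = -¾ + (K - K)/4 = -¾ + (¼)*0 = -¾ + 0 = -¾)
T = -164/3 (T = 41/(-¾) = 41*(-4/3) = -164/3 ≈ -54.667)
h = 560 (h = -70 - 35*(-18) = -70 + 630 = 560)
X(F, H) = -164/3 + F (X(F, H) = F - 164/3 = -164/3 + F)
(X(-25, -106) + h)*(-31948 - 20873) = ((-164/3 - 25) + 560)*(-31948 - 20873) = (-239/3 + 560)*(-52821) = (1441/3)*(-52821) = -25371687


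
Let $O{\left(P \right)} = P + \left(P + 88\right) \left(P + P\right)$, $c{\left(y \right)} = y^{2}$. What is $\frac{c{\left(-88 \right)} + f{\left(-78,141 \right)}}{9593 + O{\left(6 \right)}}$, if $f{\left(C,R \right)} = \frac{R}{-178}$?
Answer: $\frac{1378291}{1909406} \approx 0.72184$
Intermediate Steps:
$f{\left(C,R \right)} = - \frac{R}{178}$ ($f{\left(C,R \right)} = R \left(- \frac{1}{178}\right) = - \frac{R}{178}$)
$O{\left(P \right)} = P + 2 P \left(88 + P\right)$ ($O{\left(P \right)} = P + \left(88 + P\right) 2 P = P + 2 P \left(88 + P\right)$)
$\frac{c{\left(-88 \right)} + f{\left(-78,141 \right)}}{9593 + O{\left(6 \right)}} = \frac{\left(-88\right)^{2} - \frac{141}{178}}{9593 + 6 \left(177 + 2 \cdot 6\right)} = \frac{7744 - \frac{141}{178}}{9593 + 6 \left(177 + 12\right)} = \frac{1378291}{178 \left(9593 + 6 \cdot 189\right)} = \frac{1378291}{178 \left(9593 + 1134\right)} = \frac{1378291}{178 \cdot 10727} = \frac{1378291}{178} \cdot \frac{1}{10727} = \frac{1378291}{1909406}$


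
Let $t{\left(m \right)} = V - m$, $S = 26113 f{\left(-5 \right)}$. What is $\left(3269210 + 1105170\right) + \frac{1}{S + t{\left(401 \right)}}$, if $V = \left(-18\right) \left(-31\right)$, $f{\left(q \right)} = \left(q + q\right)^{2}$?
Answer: $\frac{11423505271661}{2611457} \approx 4.3744 \cdot 10^{6}$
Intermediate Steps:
$f{\left(q \right)} = 4 q^{2}$ ($f{\left(q \right)} = \left(2 q\right)^{2} = 4 q^{2}$)
$V = 558$
$S = 2611300$ ($S = 26113 \cdot 4 \left(-5\right)^{2} = 26113 \cdot 4 \cdot 25 = 26113 \cdot 100 = 2611300$)
$t{\left(m \right)} = 558 - m$
$\left(3269210 + 1105170\right) + \frac{1}{S + t{\left(401 \right)}} = \left(3269210 + 1105170\right) + \frac{1}{2611300 + \left(558 - 401\right)} = 4374380 + \frac{1}{2611300 + \left(558 - 401\right)} = 4374380 + \frac{1}{2611300 + 157} = 4374380 + \frac{1}{2611457} = \frac{11423505271661}{2611457}$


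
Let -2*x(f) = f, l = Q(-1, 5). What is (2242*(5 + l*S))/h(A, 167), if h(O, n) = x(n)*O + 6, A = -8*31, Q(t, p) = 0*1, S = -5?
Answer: 5605/10357 ≈ 0.54118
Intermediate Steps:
Q(t, p) = 0
l = 0
A = -248
x(f) = -f/2
h(O, n) = 6 - O*n/2 (h(O, n) = (-n/2)*O + 6 = -O*n/2 + 6 = 6 - O*n/2)
(2242*(5 + l*S))/h(A, 167) = (2242*(5 + 0*(-5)))/(6 - ½*(-248)*167) = (2242*(5 + 0))/(6 + 20708) = (2242*5)/20714 = 11210*(1/20714) = 5605/10357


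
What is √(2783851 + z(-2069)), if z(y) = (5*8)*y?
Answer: √2701091 ≈ 1643.5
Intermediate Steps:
z(y) = 40*y
√(2783851 + z(-2069)) = √(2783851 + 40*(-2069)) = √(2783851 - 82760) = √2701091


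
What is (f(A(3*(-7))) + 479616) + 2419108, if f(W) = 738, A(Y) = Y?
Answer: 2899462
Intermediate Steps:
(f(A(3*(-7))) + 479616) + 2419108 = (738 + 479616) + 2419108 = 480354 + 2419108 = 2899462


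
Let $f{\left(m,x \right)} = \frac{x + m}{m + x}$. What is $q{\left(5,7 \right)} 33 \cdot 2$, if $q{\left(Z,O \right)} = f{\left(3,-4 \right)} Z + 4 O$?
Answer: $2178$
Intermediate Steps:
$f{\left(m,x \right)} = 1$ ($f{\left(m,x \right)} = \frac{m + x}{m + x} = 1$)
$q{\left(Z,O \right)} = Z + 4 O$ ($q{\left(Z,O \right)} = 1 Z + 4 O = Z + 4 O$)
$q{\left(5,7 \right)} 33 \cdot 2 = \left(5 + 4 \cdot 7\right) 33 \cdot 2 = \left(5 + 28\right) 33 \cdot 2 = 33 \cdot 33 \cdot 2 = 1089 \cdot 2 = 2178$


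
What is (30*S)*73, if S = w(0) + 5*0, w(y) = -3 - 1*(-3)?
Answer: 0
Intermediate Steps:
w(y) = 0 (w(y) = -3 + 3 = 0)
S = 0 (S = 0 + 5*0 = 0 + 0 = 0)
(30*S)*73 = (30*0)*73 = 0*73 = 0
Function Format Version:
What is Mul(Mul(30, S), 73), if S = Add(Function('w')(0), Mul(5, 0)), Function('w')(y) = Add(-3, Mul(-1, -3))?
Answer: 0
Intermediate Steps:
Function('w')(y) = 0 (Function('w')(y) = Add(-3, 3) = 0)
S = 0 (S = Add(0, Mul(5, 0)) = Add(0, 0) = 0)
Mul(Mul(30, S), 73) = Mul(Mul(30, 0), 73) = Mul(0, 73) = 0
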